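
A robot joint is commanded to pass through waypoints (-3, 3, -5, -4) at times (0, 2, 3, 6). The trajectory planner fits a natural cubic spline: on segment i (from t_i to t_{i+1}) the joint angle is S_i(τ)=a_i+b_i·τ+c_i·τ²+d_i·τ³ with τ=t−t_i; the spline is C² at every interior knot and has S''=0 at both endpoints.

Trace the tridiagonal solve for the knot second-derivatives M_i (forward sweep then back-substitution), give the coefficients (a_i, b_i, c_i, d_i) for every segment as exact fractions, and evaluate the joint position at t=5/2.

  seg 0: a=-3 b=1001/141 c=0 d=-289/282
  seg 1: a=3 b=-733/141 c=-289/47 d=472/141
  seg 2: a=-5 b=-1051/141 c=183/47 d=-61/141
S(5/2) = -135/188

Δ: Δ0=3, Δ1=-8, Δ2=1/3
row 1: diag=6, rhs=-66; c'=1/6, d'=-11
row 2: denom=8−1·1/6=47/6; d'=(50−1·-11)/(47/6)=366/47
back: M2=366/47
back: M1=-11−1/6·366/47=-578/47
M: M0=0, M1=-578/47, M2=366/47, M3=0
seg 0: a=-3, c=M0/2=0, d=(M1−M0)/(6·2)=-289/282, b=Δ0−h0·(2M0+M1)/6=1001/141
seg 1: a=3, c=M1/2=-289/47, d=(M2−M1)/(6·1)=472/141, b=Δ1−h1·(2M1+M2)/6=-733/141
seg 2: a=-5, c=M2/2=183/47, d=(M3−M2)/(6·3)=-61/141, b=Δ2−h2·(2M2+M3)/6=-1051/141
t_q=5/2 → seg 1, τ=1/2; S=3+-733/141·τ+-289/47·τ²+472/141·τ³=-135/188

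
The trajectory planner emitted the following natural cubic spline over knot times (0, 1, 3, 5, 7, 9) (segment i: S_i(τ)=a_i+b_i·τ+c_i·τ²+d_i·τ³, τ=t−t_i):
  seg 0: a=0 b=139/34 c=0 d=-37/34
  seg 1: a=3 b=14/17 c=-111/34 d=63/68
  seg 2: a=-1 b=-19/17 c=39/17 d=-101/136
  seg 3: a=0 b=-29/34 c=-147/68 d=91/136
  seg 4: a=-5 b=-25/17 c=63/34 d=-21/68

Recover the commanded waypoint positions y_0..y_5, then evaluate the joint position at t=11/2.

y_0 = S_0(0) = a_0 = 0
y_1 = S_1(0) = a_1 = 3
y_2 = S_2(0) = a_2 = -1
y_3 = S_3(0) = a_3 = 0
y_4 = S_4(0) = a_4 = -5
y_5 = S_4(2) = -3
t_q=11/2 is in segment 3 (τ=1/2); S_3(τ)=-961/1088

y_0=0 y_1=3 y_2=-1 y_3=0 y_4=-5 y_5=-3
S(11/2) = -961/1088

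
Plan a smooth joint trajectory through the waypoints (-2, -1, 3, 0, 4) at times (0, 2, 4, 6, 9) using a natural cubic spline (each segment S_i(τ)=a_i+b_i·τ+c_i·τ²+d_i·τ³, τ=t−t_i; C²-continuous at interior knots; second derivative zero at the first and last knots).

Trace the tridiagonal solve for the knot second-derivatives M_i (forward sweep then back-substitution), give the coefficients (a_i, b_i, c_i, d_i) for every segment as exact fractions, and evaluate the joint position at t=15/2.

  seg 0: a=-2 b=-40/213 c=0 d=293/1704
  seg 1: a=-1 b=799/426 c=293/284 d=-413/852
  seg 2: a=3 b=79/426 c=-533/284 d=881/1704
  seg 3: a=0 b=-238/213 c=87/71 d=-29/213
S(15/2) = 353/568

Δ: Δ0=1/2, Δ1=2, Δ2=-3/2, Δ3=4/3
row 1: diag=8, rhs=9; c'=1/4, d'=9/8
row 2: denom=8−2·1/4=15/2; d'=(-21−2·9/8)/(15/2)=-31/10
row 3: denom=10−2·4/15=142/15; d'=(17−2·-31/10)/(142/15)=174/71
back: M3=174/71
back: M2=-31/10−4/15·174/71=-533/142
back: M1=9/8−1/4·-533/142=293/142
M: M0=0, M1=293/142, M2=-533/142, M3=174/71, M4=0
seg 0: a=-2, c=M0/2=0, d=(M1−M0)/(6·2)=293/1704, b=Δ0−h0·(2M0+M1)/6=-40/213
seg 1: a=-1, c=M1/2=293/284, d=(M2−M1)/(6·2)=-413/852, b=Δ1−h1·(2M1+M2)/6=799/426
seg 2: a=3, c=M2/2=-533/284, d=(M3−M2)/(6·2)=881/1704, b=Δ2−h2·(2M2+M3)/6=79/426
seg 3: a=0, c=M3/2=87/71, d=(M4−M3)/(6·3)=-29/213, b=Δ3−h3·(2M3+M4)/6=-238/213
t_q=15/2 → seg 3, τ=3/2; S=0+-238/213·τ+87/71·τ²+-29/213·τ³=353/568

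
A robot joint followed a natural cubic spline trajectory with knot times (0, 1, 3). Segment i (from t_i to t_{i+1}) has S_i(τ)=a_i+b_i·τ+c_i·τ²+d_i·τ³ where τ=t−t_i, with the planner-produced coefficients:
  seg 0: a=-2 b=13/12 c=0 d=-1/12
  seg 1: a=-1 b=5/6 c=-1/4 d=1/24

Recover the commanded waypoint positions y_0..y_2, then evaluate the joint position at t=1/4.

y_0 = S_0(0) = a_0 = -2
y_1 = S_1(0) = a_1 = -1
y_2 = S_1(2) = 0
t_q=1/4 is in segment 0 (τ=1/4); S_0(τ)=-443/256

y_0=-2 y_1=-1 y_2=0
S(1/4) = -443/256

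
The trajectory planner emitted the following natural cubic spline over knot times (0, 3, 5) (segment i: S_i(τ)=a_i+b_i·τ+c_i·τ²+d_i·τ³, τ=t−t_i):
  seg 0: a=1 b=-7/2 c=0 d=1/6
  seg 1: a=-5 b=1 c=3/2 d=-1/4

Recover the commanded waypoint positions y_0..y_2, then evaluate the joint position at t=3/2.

y_0 = S_0(0) = a_0 = 1
y_1 = S_1(0) = a_1 = -5
y_2 = S_1(2) = 1
t_q=3/2 is in segment 0 (τ=3/2); S_0(τ)=-59/16

y_0=1 y_1=-5 y_2=1
S(3/2) = -59/16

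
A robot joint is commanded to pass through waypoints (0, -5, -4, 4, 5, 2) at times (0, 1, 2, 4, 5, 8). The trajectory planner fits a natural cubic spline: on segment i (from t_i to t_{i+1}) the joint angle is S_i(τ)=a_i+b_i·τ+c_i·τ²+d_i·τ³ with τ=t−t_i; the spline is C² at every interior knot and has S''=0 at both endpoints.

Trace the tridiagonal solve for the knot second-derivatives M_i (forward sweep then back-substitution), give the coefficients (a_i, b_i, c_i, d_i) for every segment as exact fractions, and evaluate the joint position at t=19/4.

Δ: Δ0=-5, Δ1=1, Δ2=4, Δ3=1, Δ4=-1
row 1: diag=4, rhs=36; c'=1/4, d'=9
row 2: denom=6−1·1/4=23/4; d'=(18−1·9)/(23/4)=36/23
row 3: denom=6−2·8/23=122/23; d'=(-18−2·36/23)/(122/23)=-243/61
row 4: denom=8−1·23/122=953/122; d'=(-12−1·-243/61)/(953/122)=-978/953
back: M4=-978/953
back: M3=-243/61−23/122·-978/953=-3612/953
back: M2=36/23−8/23·-3612/953=2748/953
back: M1=9−1/4·2748/953=7890/953
M: M0=0, M1=7890/953, M2=2748/953, M3=-3612/953, M4=-978/953, M5=0
seg 0: a=0, c=M0/2=0, d=(M1−M0)/(6·1)=1315/953, b=Δ0−h0·(2M0+M1)/6=-6080/953
seg 1: a=-5, c=M1/2=3945/953, d=(M2−M1)/(6·1)=-857/953, b=Δ1−h1·(2M1+M2)/6=-2135/953
seg 2: a=-4, c=M2/2=1374/953, d=(M3−M2)/(6·2)=-530/953, b=Δ2−h2·(2M2+M3)/6=3184/953
seg 3: a=4, c=M3/2=-1806/953, d=(M4−M3)/(6·1)=439/953, b=Δ3−h3·(2M3+M4)/6=2320/953
seg 4: a=5, c=M4/2=-489/953, d=(M5−M4)/(6·3)=163/2859, b=Δ4−h4·(2M4+M5)/6=25/953
t_q=19/4 → seg 3, τ=3/4; S=4+2320/953·τ+-1806/953·τ²+439/953·τ³=302165/60992

  seg 0: a=0 b=-6080/953 c=0 d=1315/953
  seg 1: a=-5 b=-2135/953 c=3945/953 d=-857/953
  seg 2: a=-4 b=3184/953 c=1374/953 d=-530/953
  seg 3: a=4 b=2320/953 c=-1806/953 d=439/953
  seg 4: a=5 b=25/953 c=-489/953 d=163/2859
S(19/4) = 302165/60992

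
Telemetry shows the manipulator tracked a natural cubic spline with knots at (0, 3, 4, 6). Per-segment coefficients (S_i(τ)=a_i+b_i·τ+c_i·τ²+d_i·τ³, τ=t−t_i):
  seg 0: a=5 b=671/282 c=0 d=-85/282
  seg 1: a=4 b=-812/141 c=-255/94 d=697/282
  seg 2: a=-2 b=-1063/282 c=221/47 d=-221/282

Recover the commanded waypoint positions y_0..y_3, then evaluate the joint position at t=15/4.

y_0 = S_0(0) = a_0 = 5
y_1 = S_1(0) = a_1 = 4
y_2 = S_2(0) = a_2 = -2
y_3 = S_2(2) = 3
t_q=15/4 is in segment 1 (τ=3/4); S_1(τ)=-4827/6016

y_0=5 y_1=4 y_2=-2 y_3=3
S(15/4) = -4827/6016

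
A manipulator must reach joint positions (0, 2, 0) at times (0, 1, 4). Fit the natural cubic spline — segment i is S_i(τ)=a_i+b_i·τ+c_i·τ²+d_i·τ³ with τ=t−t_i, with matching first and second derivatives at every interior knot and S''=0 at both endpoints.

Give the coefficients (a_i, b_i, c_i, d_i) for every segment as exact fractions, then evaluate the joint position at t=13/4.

  seg 0: a=0 b=7/3 c=0 d=-1/3
  seg 1: a=2 b=4/3 c=-1 d=1/9
S(13/4) = 77/64

Δ: Δ0=2, Δ1=-2/3
row 1: diag=8, rhs=-16; c'=3/8, d'=-2
back: M1=-2
M: M0=0, M1=-2, M2=0
seg 0: a=0, c=M0/2=0, d=(M1−M0)/(6·1)=-1/3, b=Δ0−h0·(2M0+M1)/6=7/3
seg 1: a=2, c=M1/2=-1, d=(M2−M1)/(6·3)=1/9, b=Δ1−h1·(2M1+M2)/6=4/3
t_q=13/4 → seg 1, τ=9/4; S=2+4/3·τ+-1·τ²+1/9·τ³=77/64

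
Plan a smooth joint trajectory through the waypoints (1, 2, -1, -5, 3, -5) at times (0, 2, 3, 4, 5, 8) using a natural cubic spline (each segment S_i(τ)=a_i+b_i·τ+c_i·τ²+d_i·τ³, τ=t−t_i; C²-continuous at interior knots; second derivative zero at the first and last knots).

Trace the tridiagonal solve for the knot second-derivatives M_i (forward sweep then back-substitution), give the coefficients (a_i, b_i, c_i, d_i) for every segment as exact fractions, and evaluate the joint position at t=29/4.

  seg 0: a=1 b=149/114 c=0 d=-23/114
  seg 1: a=2 b=-127/114 c=-23/19 d=-77/114
  seg 2: a=-1 b=-317/57 c=-123/38 d=547/114
  seg 3: a=-5 b=269/114 c=212/19 d=-629/114
  seg 4: a=3 b=463/57 c=-205/38 d=205/342
S(29/4) = 1929/2432

Δ: Δ0=1/2, Δ1=-3, Δ2=-4, Δ3=8, Δ4=-8/3
row 1: diag=6, rhs=-21; c'=1/6, d'=-7/2
row 2: denom=4−1·1/6=23/6; d'=(-6−1·-7/2)/(23/6)=-15/23
row 3: denom=4−1·6/23=86/23; d'=(72−1·-15/23)/(86/23)=1671/86
row 4: denom=8−1·23/86=665/86; d'=(-64−1·1671/86)/(665/86)=-205/19
back: M4=-205/19
back: M3=1671/86−23/86·-205/19=424/19
back: M2=-15/23−6/23·424/19=-123/19
back: M1=-7/2−1/6·-123/19=-46/19
M: M0=0, M1=-46/19, M2=-123/19, M3=424/19, M4=-205/19, M5=0
seg 0: a=1, c=M0/2=0, d=(M1−M0)/(6·2)=-23/114, b=Δ0−h0·(2M0+M1)/6=149/114
seg 1: a=2, c=M1/2=-23/19, d=(M2−M1)/(6·1)=-77/114, b=Δ1−h1·(2M1+M2)/6=-127/114
seg 2: a=-1, c=M2/2=-123/38, d=(M3−M2)/(6·1)=547/114, b=Δ2−h2·(2M2+M3)/6=-317/57
seg 3: a=-5, c=M3/2=212/19, d=(M4−M3)/(6·1)=-629/114, b=Δ3−h3·(2M3+M4)/6=269/114
seg 4: a=3, c=M4/2=-205/38, d=(M5−M4)/(6·3)=205/342, b=Δ4−h4·(2M4+M5)/6=463/57
t_q=29/4 → seg 4, τ=9/4; S=3+463/57·τ+-205/38·τ²+205/342·τ³=1929/2432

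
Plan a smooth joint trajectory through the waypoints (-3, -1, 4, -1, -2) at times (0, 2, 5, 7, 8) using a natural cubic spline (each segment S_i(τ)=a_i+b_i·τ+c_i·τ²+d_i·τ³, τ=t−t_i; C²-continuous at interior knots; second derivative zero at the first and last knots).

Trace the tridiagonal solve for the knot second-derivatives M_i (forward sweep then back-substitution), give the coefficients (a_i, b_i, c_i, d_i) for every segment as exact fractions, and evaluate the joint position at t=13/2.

Δ: Δ0=1, Δ1=5/3, Δ2=-5/2, Δ3=-1
row 1: diag=10, rhs=4; c'=3/10, d'=2/5
row 2: denom=10−3·3/10=91/10; d'=(-25−3·2/5)/(91/10)=-262/91
row 3: denom=6−2·20/91=506/91; d'=(9−2·-262/91)/(506/91)=1343/506
back: M3=1343/506
back: M2=-262/91−20/91·1343/506=-876/253
back: M1=2/5−3/10·-876/253=364/253
M: M0=0, M1=364/253, M2=-876/253, M3=1343/506, M4=0
seg 0: a=-3, c=M0/2=0, d=(M1−M0)/(6·2)=91/759, b=Δ0−h0·(2M0+M1)/6=395/759
seg 1: a=-1, c=M1/2=182/253, d=(M2−M1)/(6·3)=-620/2277, b=Δ1−h1·(2M1+M2)/6=1487/759
seg 2: a=4, c=M2/2=-438/253, d=(M3−M2)/(6·2)=3095/6072, b=Δ2−h2·(2M2+M3)/6=-817/759
seg 3: a=-1, c=M3/2=1343/1012, d=(M4−M3)/(6·1)=-1343/3036, b=Δ3−h3·(2M3+M4)/6=-2861/1518
t_q=13/2 → seg 2, τ=3/2; S=4+-817/759·τ+-438/253·τ²+3095/6072·τ³=3407/16192

  seg 0: a=-3 b=395/759 c=0 d=91/759
  seg 1: a=-1 b=1487/759 c=182/253 d=-620/2277
  seg 2: a=4 b=-817/759 c=-438/253 d=3095/6072
  seg 3: a=-1 b=-2861/1518 c=1343/1012 d=-1343/3036
S(13/2) = 3407/16192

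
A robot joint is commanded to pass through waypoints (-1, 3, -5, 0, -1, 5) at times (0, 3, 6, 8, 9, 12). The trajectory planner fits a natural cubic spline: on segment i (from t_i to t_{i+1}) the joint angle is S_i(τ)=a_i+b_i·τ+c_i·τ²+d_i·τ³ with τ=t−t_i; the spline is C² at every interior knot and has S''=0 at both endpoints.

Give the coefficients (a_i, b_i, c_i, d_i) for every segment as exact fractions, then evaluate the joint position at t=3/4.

Δ: Δ0=4/3, Δ1=-8/3, Δ2=5/2, Δ3=-1, Δ4=2
row 1: diag=12, rhs=-24; c'=1/4, d'=-2
row 2: denom=10−3·1/4=37/4; d'=(31−3·-2)/(37/4)=4
row 3: denom=6−2·8/37=206/37; d'=(-21−2·4)/(206/37)=-1073/206
row 4: denom=8−1·37/206=1611/206; d'=(18−1·-1073/206)/(1611/206)=4781/1611
back: M4=4781/1611
back: M3=-1073/206−37/206·4781/1611=-9250/1611
back: M2=4−8/37·-9250/1611=8444/1611
back: M1=-2−1/4·8444/1611=-5333/1611
M: M0=0, M1=-5333/1611, M2=8444/1611, M3=-9250/1611, M4=4781/1611, M5=0
seg 0: a=-1, c=M0/2=0, d=(M1−M0)/(6·3)=-5333/28998, b=Δ0−h0·(2M0+M1)/6=9629/3222
seg 1: a=3, c=M1/2=-5333/3222, d=(M2−M1)/(6·3)=13777/28998, b=Δ1−h1·(2M1+M2)/6=-3185/1611
seg 2: a=-5, c=M2/2=4222/1611, d=(M3−M2)/(6·2)=-983/1074, b=Δ2−h2·(2M2+M3)/6=2963/3222
seg 3: a=0, c=M3/2=-4625/1611, d=(M4−M3)/(6·1)=1559/1074, b=Δ3−h3·(2M3+M4)/6=1351/3222
seg 4: a=-1, c=M4/2=4781/3222, d=(M5−M4)/(6·3)=-4781/28998, b=Δ4−h4·(2M4+M5)/6=-1559/1611
t_q=3/4 → seg 0, τ=3/4; S=-1+9629/3222·τ+0·τ²+-5333/28998·τ³=26665/22912

  seg 0: a=-1 b=9629/3222 c=0 d=-5333/28998
  seg 1: a=3 b=-3185/1611 c=-5333/3222 d=13777/28998
  seg 2: a=-5 b=2963/3222 c=4222/1611 d=-983/1074
  seg 3: a=0 b=1351/3222 c=-4625/1611 d=1559/1074
  seg 4: a=-1 b=-1559/1611 c=4781/3222 d=-4781/28998
S(3/4) = 26665/22912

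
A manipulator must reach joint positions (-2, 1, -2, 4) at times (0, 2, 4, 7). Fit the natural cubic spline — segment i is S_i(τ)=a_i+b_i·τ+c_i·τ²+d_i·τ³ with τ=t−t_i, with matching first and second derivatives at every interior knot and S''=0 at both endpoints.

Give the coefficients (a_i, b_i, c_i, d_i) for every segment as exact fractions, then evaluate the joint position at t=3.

Δ: Δ0=3/2, Δ1=-3/2, Δ2=2
row 1: diag=8, rhs=-18; c'=1/4, d'=-9/4
row 2: denom=10−2·1/4=19/2; d'=(21−2·-9/4)/(19/2)=51/19
back: M2=51/19
back: M1=-9/4−1/4·51/19=-111/38
M: M0=0, M1=-111/38, M2=51/19, M3=0
seg 0: a=-2, c=M0/2=0, d=(M1−M0)/(6·2)=-37/152, b=Δ0−h0·(2M0+M1)/6=47/19
seg 1: a=1, c=M1/2=-111/76, d=(M2−M1)/(6·2)=71/152, b=Δ1−h1·(2M1+M2)/6=-17/38
seg 2: a=-2, c=M2/2=51/38, d=(M3−M2)/(6·3)=-17/114, b=Δ2−h2·(2M2+M3)/6=-13/19
t_q=3 → seg 1, τ=1; S=1+-17/38·τ+-111/76·τ²+71/152·τ³=-67/152

  seg 0: a=-2 b=47/19 c=0 d=-37/152
  seg 1: a=1 b=-17/38 c=-111/76 d=71/152
  seg 2: a=-2 b=-13/19 c=51/38 d=-17/114
S(3) = -67/152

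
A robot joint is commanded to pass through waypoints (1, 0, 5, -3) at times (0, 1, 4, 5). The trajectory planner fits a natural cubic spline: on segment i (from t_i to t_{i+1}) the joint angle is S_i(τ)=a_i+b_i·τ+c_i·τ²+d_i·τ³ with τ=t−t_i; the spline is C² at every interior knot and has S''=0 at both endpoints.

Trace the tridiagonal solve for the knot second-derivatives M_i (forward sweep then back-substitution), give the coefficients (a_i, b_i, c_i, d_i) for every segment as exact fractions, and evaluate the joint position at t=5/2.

Δ: Δ0=-1, Δ1=5/3, Δ2=-8
row 1: diag=8, rhs=16; c'=3/8, d'=2
row 2: denom=8−3·3/8=55/8; d'=(-58−3·2)/(55/8)=-512/55
back: M2=-512/55
back: M1=2−3/8·-512/55=302/55
M: M0=0, M1=302/55, M2=-512/55, M3=0
seg 0: a=1, c=M0/2=0, d=(M1−M0)/(6·1)=151/165, b=Δ0−h0·(2M0+M1)/6=-316/165
seg 1: a=0, c=M1/2=151/55, d=(M2−M1)/(6·3)=-37/45, b=Δ1−h1·(2M1+M2)/6=137/165
seg 2: a=5, c=M2/2=-256/55, d=(M3−M2)/(6·1)=256/165, b=Δ2−h2·(2M2+M3)/6=-808/165
t_q=5/2 → seg 1, τ=3/2; S=0+137/165·τ+151/55·τ²+-37/45·τ³=409/88

  seg 0: a=1 b=-316/165 c=0 d=151/165
  seg 1: a=0 b=137/165 c=151/55 d=-37/45
  seg 2: a=5 b=-808/165 c=-256/55 d=256/165
S(5/2) = 409/88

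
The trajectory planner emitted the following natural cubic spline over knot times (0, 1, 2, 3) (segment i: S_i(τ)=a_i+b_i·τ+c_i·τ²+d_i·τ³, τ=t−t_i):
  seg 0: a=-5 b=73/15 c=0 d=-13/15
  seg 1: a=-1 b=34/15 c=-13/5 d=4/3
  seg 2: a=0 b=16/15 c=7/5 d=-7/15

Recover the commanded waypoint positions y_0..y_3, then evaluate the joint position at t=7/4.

y_0 = S_0(0) = a_0 = -5
y_1 = S_1(0) = a_1 = -1
y_2 = S_2(0) = a_2 = 0
y_3 = S_2(1) = 2
t_q=7/4 is in segment 1 (τ=3/4); S_1(τ)=-1/5

y_0=-5 y_1=-1 y_2=0 y_3=2
S(7/4) = -1/5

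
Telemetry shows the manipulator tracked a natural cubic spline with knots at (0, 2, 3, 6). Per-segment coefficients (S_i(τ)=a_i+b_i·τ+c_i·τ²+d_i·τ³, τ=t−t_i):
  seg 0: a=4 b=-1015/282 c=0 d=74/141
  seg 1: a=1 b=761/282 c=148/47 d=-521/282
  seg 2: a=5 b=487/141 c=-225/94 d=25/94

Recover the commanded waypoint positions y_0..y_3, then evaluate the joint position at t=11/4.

y_0 = S_0(0) = a_0 = 4
y_1 = S_1(0) = a_1 = 1
y_2 = S_2(0) = a_2 = 5
y_3 = S_2(3) = 1
t_q=11/4 is in segment 1 (τ=3/4); S_1(τ)=24159/6016

y_0=4 y_1=1 y_2=5 y_3=1
S(11/4) = 24159/6016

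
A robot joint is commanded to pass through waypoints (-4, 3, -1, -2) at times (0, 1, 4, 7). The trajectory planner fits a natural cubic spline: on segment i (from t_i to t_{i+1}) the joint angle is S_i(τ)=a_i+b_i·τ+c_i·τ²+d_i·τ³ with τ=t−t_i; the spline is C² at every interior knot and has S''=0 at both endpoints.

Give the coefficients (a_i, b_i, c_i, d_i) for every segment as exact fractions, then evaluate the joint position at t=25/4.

  seg 0: a=-4 b=712/87 c=0 d=-103/87
  seg 1: a=3 b=403/87 c=-103/29 d=136/261
  seg 2: a=-1 b=-227/87 c=33/29 d=-11/87
S(25/4) = -4733/1856

Δ: Δ0=7, Δ1=-4/3, Δ2=-1/3
row 1: diag=8, rhs=-50; c'=3/8, d'=-25/4
row 2: denom=12−3·3/8=87/8; d'=(6−3·-25/4)/(87/8)=66/29
back: M2=66/29
back: M1=-25/4−3/8·66/29=-206/29
M: M0=0, M1=-206/29, M2=66/29, M3=0
seg 0: a=-4, c=M0/2=0, d=(M1−M0)/(6·1)=-103/87, b=Δ0−h0·(2M0+M1)/6=712/87
seg 1: a=3, c=M1/2=-103/29, d=(M2−M1)/(6·3)=136/261, b=Δ1−h1·(2M1+M2)/6=403/87
seg 2: a=-1, c=M2/2=33/29, d=(M3−M2)/(6·3)=-11/87, b=Δ2−h2·(2M2+M3)/6=-227/87
t_q=25/4 → seg 2, τ=9/4; S=-1+-227/87·τ+33/29·τ²+-11/87·τ³=-4733/1856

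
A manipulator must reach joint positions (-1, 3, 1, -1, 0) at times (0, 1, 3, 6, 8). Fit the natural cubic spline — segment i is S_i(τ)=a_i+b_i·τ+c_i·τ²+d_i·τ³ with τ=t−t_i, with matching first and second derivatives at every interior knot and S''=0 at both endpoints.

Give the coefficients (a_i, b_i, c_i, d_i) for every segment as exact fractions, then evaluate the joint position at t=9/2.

Δ: Δ0=4, Δ1=-1, Δ2=-2/3, Δ3=1/2
row 1: diag=6, rhs=-30; c'=1/3, d'=-5
row 2: denom=10−2·1/3=28/3; d'=(2−2·-5)/(28/3)=9/7
row 3: denom=10−3·9/28=253/28; d'=(7−3·9/7)/(253/28)=8/23
back: M3=8/23
back: M2=9/7−9/28·8/23=27/23
back: M1=-5−1/3·27/23=-124/23
M: M0=0, M1=-124/23, M2=27/23, M3=8/23, M4=0
seg 0: a=-1, c=M0/2=0, d=(M1−M0)/(6·1)=-62/69, b=Δ0−h0·(2M0+M1)/6=338/69
seg 1: a=3, c=M1/2=-62/23, d=(M2−M1)/(6·2)=151/276, b=Δ1−h1·(2M1+M2)/6=152/69
seg 2: a=1, c=M2/2=27/46, d=(M3−M2)/(6·3)=-19/414, b=Δ2−h2·(2M2+M3)/6=-139/69
seg 3: a=-1, c=M3/2=4/23, d=(M4−M3)/(6·2)=-2/69, b=Δ3−h3·(2M3+M4)/6=37/138
t_q=9/2 → seg 2, τ=3/2; S=1+-139/69·τ+27/46·τ²+-19/414·τ³=-315/368

  seg 0: a=-1 b=338/69 c=0 d=-62/69
  seg 1: a=3 b=152/69 c=-62/23 d=151/276
  seg 2: a=1 b=-139/69 c=27/46 d=-19/414
  seg 3: a=-1 b=37/138 c=4/23 d=-2/69
S(9/2) = -315/368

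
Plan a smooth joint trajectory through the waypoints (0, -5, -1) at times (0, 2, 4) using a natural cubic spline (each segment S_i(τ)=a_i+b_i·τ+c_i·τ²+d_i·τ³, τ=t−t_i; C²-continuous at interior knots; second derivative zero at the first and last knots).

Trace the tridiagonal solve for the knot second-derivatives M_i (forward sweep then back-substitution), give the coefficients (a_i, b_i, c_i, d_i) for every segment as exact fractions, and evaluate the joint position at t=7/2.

  seg 0: a=0 b=-29/8 c=0 d=9/32
  seg 1: a=-5 b=-1/4 c=27/16 d=-9/32
S(7/2) = -647/256

Δ: Δ0=-5/2, Δ1=2
row 1: diag=8, rhs=27; c'=1/4, d'=27/8
back: M1=27/8
M: M0=0, M1=27/8, M2=0
seg 0: a=0, c=M0/2=0, d=(M1−M0)/(6·2)=9/32, b=Δ0−h0·(2M0+M1)/6=-29/8
seg 1: a=-5, c=M1/2=27/16, d=(M2−M1)/(6·2)=-9/32, b=Δ1−h1·(2M1+M2)/6=-1/4
t_q=7/2 → seg 1, τ=3/2; S=-5+-1/4·τ+27/16·τ²+-9/32·τ³=-647/256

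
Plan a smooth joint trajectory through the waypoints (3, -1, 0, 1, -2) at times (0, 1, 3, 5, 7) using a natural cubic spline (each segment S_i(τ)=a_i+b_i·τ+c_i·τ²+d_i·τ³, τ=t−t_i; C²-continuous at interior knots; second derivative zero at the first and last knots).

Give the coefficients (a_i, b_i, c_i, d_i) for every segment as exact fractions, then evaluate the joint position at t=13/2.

  seg 0: a=3 b=-787/164 c=0 d=131/164
  seg 1: a=-1 b=-197/82 c=393/164 d=-155/328
  seg 2: a=0 b=62/41 c=-18/41 d=-11/328
  seg 3: a=1 b=-53/82 c=-105/164 d=35/328
S(13/2) = -2755/2624

Δ: Δ0=-4, Δ1=1/2, Δ2=1/2, Δ3=-3/2
row 1: diag=6, rhs=27; c'=1/3, d'=9/2
row 2: denom=8−2·1/3=22/3; d'=(0−2·9/2)/(22/3)=-27/22
row 3: denom=8−2·3/11=82/11; d'=(-12−2·-27/22)/(82/11)=-105/82
back: M3=-105/82
back: M2=-27/22−3/11·-105/82=-36/41
back: M1=9/2−1/3·-36/41=393/82
M: M0=0, M1=393/82, M2=-36/41, M3=-105/82, M4=0
seg 0: a=3, c=M0/2=0, d=(M1−M0)/(6·1)=131/164, b=Δ0−h0·(2M0+M1)/6=-787/164
seg 1: a=-1, c=M1/2=393/164, d=(M2−M1)/(6·2)=-155/328, b=Δ1−h1·(2M1+M2)/6=-197/82
seg 2: a=0, c=M2/2=-18/41, d=(M3−M2)/(6·2)=-11/328, b=Δ2−h2·(2M2+M3)/6=62/41
seg 3: a=1, c=M3/2=-105/164, d=(M4−M3)/(6·2)=35/328, b=Δ3−h3·(2M3+M4)/6=-53/82
t_q=13/2 → seg 3, τ=3/2; S=1+-53/82·τ+-105/164·τ²+35/328·τ³=-2755/2624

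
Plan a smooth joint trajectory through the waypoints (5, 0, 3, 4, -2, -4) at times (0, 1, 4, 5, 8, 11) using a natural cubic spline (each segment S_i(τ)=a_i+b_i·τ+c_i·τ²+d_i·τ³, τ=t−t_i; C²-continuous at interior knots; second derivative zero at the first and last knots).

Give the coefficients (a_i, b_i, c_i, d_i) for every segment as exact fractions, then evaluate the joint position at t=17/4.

Δ: Δ0=-5, Δ1=1, Δ2=1, Δ3=-2, Δ4=-2/3
row 1: diag=8, rhs=36; c'=3/8, d'=9/2
row 2: denom=8−3·3/8=55/8; d'=(0−3·9/2)/(55/8)=-108/55
row 3: denom=8−1·8/55=432/55; d'=(-18−1·-108/55)/(432/55)=-49/24
row 4: denom=12−3·55/144=521/48; d'=(8−3·-49/24)/(521/48)=678/521
back: M4=678/521
back: M3=-49/24−55/144·678/521=-3968/1563
back: M2=-108/55−8/55·-3968/1563=-2492/1563
back: M1=9/2−3/8·-2492/1563=2656/521
M: M0=0, M1=2656/521, M2=-2492/1563, M3=-3968/1563, M4=678/521, M5=0
seg 0: a=5, c=M0/2=0, d=(M1−M0)/(6·1)=1328/1563, b=Δ0−h0·(2M0+M1)/6=-9143/1563
seg 1: a=0, c=M1/2=1328/521, d=(M2−M1)/(6·3)=-5230/14067, b=Δ1−h1·(2M1+M2)/6=-5159/1563
seg 2: a=3, c=M2/2=-1246/1563, d=(M3−M2)/(6·1)=-82/521, b=Δ2−h2·(2M2+M3)/6=3055/1563
seg 3: a=4, c=M3/2=-1984/1563, d=(M4−M3)/(6·3)=3001/14067, b=Δ3−h3·(2M3+M4)/6=-175/1563
seg 4: a=-2, c=M4/2=339/521, d=(M5−M4)/(6·3)=-113/1563, b=Δ4−h4·(2M4+M5)/6=-3076/1563
t_q=17/4 → seg 2, τ=1/4; S=3+3055/1563·τ+-1246/1563·τ²+-82/521·τ³=57291/16672

  seg 0: a=5 b=-9143/1563 c=0 d=1328/1563
  seg 1: a=0 b=-5159/1563 c=1328/521 d=-5230/14067
  seg 2: a=3 b=3055/1563 c=-1246/1563 d=-82/521
  seg 3: a=4 b=-175/1563 c=-1984/1563 d=3001/14067
  seg 4: a=-2 b=-3076/1563 c=339/521 d=-113/1563
S(17/4) = 57291/16672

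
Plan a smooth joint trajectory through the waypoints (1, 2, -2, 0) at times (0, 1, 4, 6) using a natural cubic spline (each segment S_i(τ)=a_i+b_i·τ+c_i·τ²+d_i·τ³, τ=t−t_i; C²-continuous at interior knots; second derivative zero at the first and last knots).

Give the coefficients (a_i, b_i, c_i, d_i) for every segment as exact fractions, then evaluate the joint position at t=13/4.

Δ: Δ0=1, Δ1=-4/3, Δ2=1
row 1: diag=8, rhs=-14; c'=3/8, d'=-7/4
row 2: denom=10−3·3/8=71/8; d'=(14−3·-7/4)/(71/8)=154/71
back: M2=154/71
back: M1=-7/4−3/8·154/71=-182/71
M: M0=0, M1=-182/71, M2=154/71, M3=0
seg 0: a=1, c=M0/2=0, d=(M1−M0)/(6·1)=-91/213, b=Δ0−h0·(2M0+M1)/6=304/213
seg 1: a=2, c=M1/2=-91/71, d=(M2−M1)/(6·3)=56/213, b=Δ1−h1·(2M1+M2)/6=31/213
seg 2: a=-2, c=M2/2=77/71, d=(M3−M2)/(6·2)=-77/426, b=Δ2−h2·(2M2+M3)/6=-95/213
t_q=13/4 → seg 1, τ=9/4; S=2+31/213·τ+-91/71·τ²+56/213·τ³=-1325/1136

  seg 0: a=1 b=304/213 c=0 d=-91/213
  seg 1: a=2 b=31/213 c=-91/71 d=56/213
  seg 2: a=-2 b=-95/213 c=77/71 d=-77/426
S(13/4) = -1325/1136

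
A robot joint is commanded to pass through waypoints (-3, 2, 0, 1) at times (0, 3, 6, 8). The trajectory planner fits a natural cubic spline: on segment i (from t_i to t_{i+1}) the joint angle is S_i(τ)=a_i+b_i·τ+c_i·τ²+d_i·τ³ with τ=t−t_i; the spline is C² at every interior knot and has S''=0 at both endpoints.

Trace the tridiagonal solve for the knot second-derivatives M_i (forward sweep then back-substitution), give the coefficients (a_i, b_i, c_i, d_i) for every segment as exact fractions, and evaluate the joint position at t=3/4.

  seg 0: a=-3 b=177/74 c=0 d=-161/1998
  seg 1: a=2 b=8/37 c=-161/222 d=287/1998
  seg 2: a=0 b=-19/74 c=21/37 d=-7/74
S(3/4) = -5873/4736

Δ: Δ0=5/3, Δ1=-2/3, Δ2=1/2
row 1: diag=12, rhs=-14; c'=1/4, d'=-7/6
row 2: denom=10−3·1/4=37/4; d'=(7−3·-7/6)/(37/4)=42/37
back: M2=42/37
back: M1=-7/6−1/4·42/37=-161/111
M: M0=0, M1=-161/111, M2=42/37, M3=0
seg 0: a=-3, c=M0/2=0, d=(M1−M0)/(6·3)=-161/1998, b=Δ0−h0·(2M0+M1)/6=177/74
seg 1: a=2, c=M1/2=-161/222, d=(M2−M1)/(6·3)=287/1998, b=Δ1−h1·(2M1+M2)/6=8/37
seg 2: a=0, c=M2/2=21/37, d=(M3−M2)/(6·2)=-7/74, b=Δ2−h2·(2M2+M3)/6=-19/74
t_q=3/4 → seg 0, τ=3/4; S=-3+177/74·τ+0·τ²+-161/1998·τ³=-5873/4736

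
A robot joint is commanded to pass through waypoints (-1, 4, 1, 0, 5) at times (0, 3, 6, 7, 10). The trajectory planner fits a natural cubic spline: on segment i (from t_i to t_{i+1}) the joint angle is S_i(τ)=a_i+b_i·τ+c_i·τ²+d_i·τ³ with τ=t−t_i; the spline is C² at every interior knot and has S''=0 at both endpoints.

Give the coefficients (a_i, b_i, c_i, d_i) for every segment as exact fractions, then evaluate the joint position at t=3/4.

Δ: Δ0=5/3, Δ1=-1, Δ2=-1, Δ3=5/3
row 1: diag=12, rhs=-16; c'=1/4, d'=-4/3
row 2: denom=8−3·1/4=29/4; d'=(0−3·-4/3)/(29/4)=16/29
row 3: denom=8−1·4/29=228/29; d'=(16−1·16/29)/(228/29)=112/57
back: M3=112/57
back: M2=16/29−4/29·112/57=16/57
back: M1=-4/3−1/4·16/57=-80/57
M: M0=0, M1=-80/57, M2=16/57, M3=112/57, M4=0
seg 0: a=-1, c=M0/2=0, d=(M1−M0)/(6·3)=-40/513, b=Δ0−h0·(2M0+M1)/6=45/19
seg 1: a=4, c=M1/2=-40/57, d=(M2−M1)/(6·3)=16/171, b=Δ1−h1·(2M1+M2)/6=5/19
seg 2: a=1, c=M2/2=8/57, d=(M3−M2)/(6·1)=16/57, b=Δ2−h2·(2M2+M3)/6=-27/19
seg 3: a=0, c=M3/2=56/57, d=(M4−M3)/(6·3)=-56/513, b=Δ3−h3·(2M3+M4)/6=-17/57
t_q=3/4 → seg 0, τ=3/4; S=-1+45/19·τ+0·τ²+-40/513·τ³=113/152

  seg 0: a=-1 b=45/19 c=0 d=-40/513
  seg 1: a=4 b=5/19 c=-40/57 d=16/171
  seg 2: a=1 b=-27/19 c=8/57 d=16/57
  seg 3: a=0 b=-17/57 c=56/57 d=-56/513
S(3/4) = 113/152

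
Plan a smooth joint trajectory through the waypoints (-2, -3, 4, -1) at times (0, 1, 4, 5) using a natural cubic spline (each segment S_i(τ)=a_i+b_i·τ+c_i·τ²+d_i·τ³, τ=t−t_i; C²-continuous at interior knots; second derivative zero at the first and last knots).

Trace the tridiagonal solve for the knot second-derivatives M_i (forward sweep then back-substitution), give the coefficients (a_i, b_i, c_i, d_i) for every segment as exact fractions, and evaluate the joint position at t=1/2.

  seg 0: a=-2 b=-311/165 c=0 d=146/165
  seg 1: a=-3 b=127/165 c=146/55 d=-32/45
  seg 2: a=4 b=-413/165 c=-206/55 d=206/165
S(1/2) = -623/220

Δ: Δ0=-1, Δ1=7/3, Δ2=-5
row 1: diag=8, rhs=20; c'=3/8, d'=5/2
row 2: denom=8−3·3/8=55/8; d'=(-44−3·5/2)/(55/8)=-412/55
back: M2=-412/55
back: M1=5/2−3/8·-412/55=292/55
M: M0=0, M1=292/55, M2=-412/55, M3=0
seg 0: a=-2, c=M0/2=0, d=(M1−M0)/(6·1)=146/165, b=Δ0−h0·(2M0+M1)/6=-311/165
seg 1: a=-3, c=M1/2=146/55, d=(M2−M1)/(6·3)=-32/45, b=Δ1−h1·(2M1+M2)/6=127/165
seg 2: a=4, c=M2/2=-206/55, d=(M3−M2)/(6·1)=206/165, b=Δ2−h2·(2M2+M3)/6=-413/165
t_q=1/2 → seg 0, τ=1/2; S=-2+-311/165·τ+0·τ²+146/165·τ³=-623/220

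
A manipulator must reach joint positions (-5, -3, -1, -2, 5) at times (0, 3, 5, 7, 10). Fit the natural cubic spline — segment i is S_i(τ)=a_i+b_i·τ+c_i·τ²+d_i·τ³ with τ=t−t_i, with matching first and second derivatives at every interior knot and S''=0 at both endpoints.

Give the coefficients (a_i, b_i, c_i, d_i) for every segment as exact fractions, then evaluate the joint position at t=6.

  seg 0: a=-5 b=7/18 c=0 d=5/162
  seg 1: a=-3 b=11/9 c=5/18 d=-7/36
  seg 2: a=-1 b=0 c=-8/9 d=23/72
  seg 3: a=-2 b=5/18 c=37/36 d=-37/324
S(6) = -113/72

Δ: Δ0=2/3, Δ1=1, Δ2=-1/2, Δ3=7/3
row 1: diag=10, rhs=2; c'=1/5, d'=1/5
row 2: denom=8−2·1/5=38/5; d'=(-9−2·1/5)/(38/5)=-47/38
row 3: denom=10−2·5/19=180/19; d'=(17−2·-47/38)/(180/19)=37/18
back: M3=37/18
back: M2=-47/38−5/19·37/18=-16/9
back: M1=1/5−1/5·-16/9=5/9
M: M0=0, M1=5/9, M2=-16/9, M3=37/18, M4=0
seg 0: a=-5, c=M0/2=0, d=(M1−M0)/(6·3)=5/162, b=Δ0−h0·(2M0+M1)/6=7/18
seg 1: a=-3, c=M1/2=5/18, d=(M2−M1)/(6·2)=-7/36, b=Δ1−h1·(2M1+M2)/6=11/9
seg 2: a=-1, c=M2/2=-8/9, d=(M3−M2)/(6·2)=23/72, b=Δ2−h2·(2M2+M3)/6=0
seg 3: a=-2, c=M3/2=37/36, d=(M4−M3)/(6·3)=-37/324, b=Δ3−h3·(2M3+M4)/6=5/18
t_q=6 → seg 2, τ=1; S=-1+0·τ+-8/9·τ²+23/72·τ³=-113/72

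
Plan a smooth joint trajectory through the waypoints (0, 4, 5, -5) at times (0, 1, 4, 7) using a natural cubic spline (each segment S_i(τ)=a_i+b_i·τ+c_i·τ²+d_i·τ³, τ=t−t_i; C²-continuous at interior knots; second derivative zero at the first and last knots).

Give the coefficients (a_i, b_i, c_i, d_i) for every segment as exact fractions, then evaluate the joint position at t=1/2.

  seg 0: a=0 b=127/29 c=0 d=-11/29
  seg 1: a=4 b=94/29 c=-33/29 d=44/783
  seg 2: a=5 b=-60/29 c=-55/87 d=55/783
S(1/2) = 497/232

Δ: Δ0=4, Δ1=1/3, Δ2=-10/3
row 1: diag=8, rhs=-22; c'=3/8, d'=-11/4
row 2: denom=12−3·3/8=87/8; d'=(-22−3·-11/4)/(87/8)=-110/87
back: M2=-110/87
back: M1=-11/4−3/8·-110/87=-66/29
M: M0=0, M1=-66/29, M2=-110/87, M3=0
seg 0: a=0, c=M0/2=0, d=(M1−M0)/(6·1)=-11/29, b=Δ0−h0·(2M0+M1)/6=127/29
seg 1: a=4, c=M1/2=-33/29, d=(M2−M1)/(6·3)=44/783, b=Δ1−h1·(2M1+M2)/6=94/29
seg 2: a=5, c=M2/2=-55/87, d=(M3−M2)/(6·3)=55/783, b=Δ2−h2·(2M2+M3)/6=-60/29
t_q=1/2 → seg 0, τ=1/2; S=0+127/29·τ+0·τ²+-11/29·τ³=497/232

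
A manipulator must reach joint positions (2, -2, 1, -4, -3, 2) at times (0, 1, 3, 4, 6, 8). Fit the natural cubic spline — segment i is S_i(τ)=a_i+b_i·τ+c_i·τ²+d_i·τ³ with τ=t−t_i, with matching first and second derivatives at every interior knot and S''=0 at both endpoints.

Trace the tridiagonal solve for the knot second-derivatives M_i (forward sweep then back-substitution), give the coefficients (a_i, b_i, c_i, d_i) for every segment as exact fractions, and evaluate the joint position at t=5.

  seg 0: a=2 b=-375/68 c=0 d=103/68
  seg 1: a=-2 b=-33/34 c=309/68 d=-225/136
  seg 2: a=1 b=-45/17 c=-183/34 d=103/34
  seg 3: a=-4 b=-147/34 c=63/17 d=-11/17
  seg 4: a=-3 b=93/34 c=-3/17 d=1/34
S(5) = -179/34

Δ: Δ0=-4, Δ1=3/2, Δ2=-5, Δ3=1/2, Δ4=5/2
row 1: diag=6, rhs=33; c'=1/3, d'=11/2
row 2: denom=6−2·1/3=16/3; d'=(-39−2·11/2)/(16/3)=-75/8
row 3: denom=6−1·3/16=93/16; d'=(33−1·-75/8)/(93/16)=226/31
row 4: denom=8−2·32/93=680/93; d'=(12−2·226/31)/(680/93)=-6/17
back: M4=-6/17
back: M3=226/31−32/93·-6/17=126/17
back: M2=-75/8−3/16·126/17=-183/17
back: M1=11/2−1/3·-183/17=309/34
M: M0=0, M1=309/34, M2=-183/17, M3=126/17, M4=-6/17, M5=0
seg 0: a=2, c=M0/2=0, d=(M1−M0)/(6·1)=103/68, b=Δ0−h0·(2M0+M1)/6=-375/68
seg 1: a=-2, c=M1/2=309/68, d=(M2−M1)/(6·2)=-225/136, b=Δ1−h1·(2M1+M2)/6=-33/34
seg 2: a=1, c=M2/2=-183/34, d=(M3−M2)/(6·1)=103/34, b=Δ2−h2·(2M2+M3)/6=-45/17
seg 3: a=-4, c=M3/2=63/17, d=(M4−M3)/(6·2)=-11/17, b=Δ3−h3·(2M3+M4)/6=-147/34
seg 4: a=-3, c=M4/2=-3/17, d=(M5−M4)/(6·2)=1/34, b=Δ4−h4·(2M4+M5)/6=93/34
t_q=5 → seg 3, τ=1; S=-4+-147/34·τ+63/17·τ²+-11/17·τ³=-179/34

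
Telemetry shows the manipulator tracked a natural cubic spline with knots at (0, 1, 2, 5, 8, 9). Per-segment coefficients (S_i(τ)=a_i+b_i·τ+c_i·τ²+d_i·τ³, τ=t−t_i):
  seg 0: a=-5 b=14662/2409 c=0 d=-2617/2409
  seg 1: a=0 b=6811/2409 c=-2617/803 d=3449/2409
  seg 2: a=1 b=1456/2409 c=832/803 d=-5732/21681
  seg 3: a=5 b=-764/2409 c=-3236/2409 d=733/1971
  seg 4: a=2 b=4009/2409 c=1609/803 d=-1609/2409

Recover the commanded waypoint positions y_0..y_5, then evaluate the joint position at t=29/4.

y_0 = S_0(0) = a_0 = -5
y_1 = S_1(0) = a_1 = 0
y_2 = S_2(0) = a_2 = 1
y_3 = S_3(0) = a_3 = 5
y_4 = S_4(0) = a_4 = 2
y_5 = S_4(1) = 5
t_q=29/4 is in segment 3 (τ=9/4); S_3(τ)=88501/51392

y_0=-5 y_1=0 y_2=1 y_3=5 y_4=2 y_5=5
S(29/4) = 88501/51392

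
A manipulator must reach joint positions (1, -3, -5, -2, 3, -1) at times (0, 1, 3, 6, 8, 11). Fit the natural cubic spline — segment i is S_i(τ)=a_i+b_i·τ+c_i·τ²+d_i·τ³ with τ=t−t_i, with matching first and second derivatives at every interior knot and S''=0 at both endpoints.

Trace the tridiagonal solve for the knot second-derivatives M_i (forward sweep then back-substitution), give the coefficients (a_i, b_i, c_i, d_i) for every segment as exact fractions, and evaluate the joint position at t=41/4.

Δ: Δ0=-4, Δ1=-1, Δ2=1, Δ3=5/2, Δ4=-4/3
row 1: diag=6, rhs=18; c'=1/3, d'=3
row 2: denom=10−2·1/3=28/3; d'=(12−2·3)/(28/3)=9/14
row 3: denom=10−3·9/28=253/28; d'=(9−3·9/14)/(253/28)=18/23
row 4: denom=10−2·56/253=2418/253; d'=(-23−2·18/23)/(2418/253)=-6215/2418
back: M4=-6215/2418
back: M3=18/23−56/253·-6215/2418=1634/1209
back: M2=9/14−9/28·1634/1209=84/403
back: M1=3−1/3·84/403=1181/403
M: M0=0, M1=1181/403, M2=84/403, M3=1634/1209, M4=-6215/2418, M5=0
seg 0: a=1, c=M0/2=0, d=(M1−M0)/(6·1)=1181/2418, b=Δ0−h0·(2M0+M1)/6=-10853/2418
seg 1: a=-3, c=M1/2=1181/806, d=(M2−M1)/(6·2)=-1097/4836, b=Δ1−h1·(2M1+M2)/6=-3655/1209
seg 2: a=-5, c=M2/2=42/403, d=(M3−M2)/(6·3)=691/10881, b=Δ2−h2·(2M2+M3)/6=140/1209
seg 3: a=-2, c=M3/2=817/1209, d=(M4−M3)/(6·2)=-3161/9672, b=Δ3−h3·(2M3+M4)/6=2969/1209
seg 4: a=3, c=M4/2=-6215/4836, d=(M5−M4)/(6·3)=6215/43524, b=Δ4−h4·(2M4+M5)/6=997/806
t_q=41/4 → seg 4, τ=9/4; S=3+997/806·τ+-6215/4836·τ²+6215/43524·τ³=93225/103168

  seg 0: a=1 b=-10853/2418 c=0 d=1181/2418
  seg 1: a=-3 b=-3655/1209 c=1181/806 d=-1097/4836
  seg 2: a=-5 b=140/1209 c=42/403 d=691/10881
  seg 3: a=-2 b=2969/1209 c=817/1209 d=-3161/9672
  seg 4: a=3 b=997/806 c=-6215/4836 d=6215/43524
S(41/4) = 93225/103168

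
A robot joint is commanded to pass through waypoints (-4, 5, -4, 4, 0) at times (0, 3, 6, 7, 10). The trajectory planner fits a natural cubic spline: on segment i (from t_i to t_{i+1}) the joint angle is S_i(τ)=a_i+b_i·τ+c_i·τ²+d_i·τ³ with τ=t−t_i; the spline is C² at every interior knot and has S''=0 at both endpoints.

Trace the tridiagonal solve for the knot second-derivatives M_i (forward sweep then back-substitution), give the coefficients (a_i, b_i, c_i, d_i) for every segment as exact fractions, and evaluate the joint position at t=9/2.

Δ: Δ0=3, Δ1=-3, Δ2=8, Δ3=-4/3
row 1: diag=12, rhs=-36; c'=1/4, d'=-3
row 2: denom=8−3·1/4=29/4; d'=(66−3·-3)/(29/4)=300/29
row 3: denom=8−1·4/29=228/29; d'=(-56−1·300/29)/(228/29)=-481/57
back: M3=-481/57
back: M2=300/29−4/29·-481/57=656/57
back: M1=-3−1/4·656/57=-335/57
M: M0=0, M1=-335/57, M2=656/57, M3=-481/57, M4=0
seg 0: a=-4, c=M0/2=0, d=(M1−M0)/(6·3)=-335/1026, b=Δ0−h0·(2M0+M1)/6=677/114
seg 1: a=5, c=M1/2=-335/114, d=(M2−M1)/(6·3)=991/1026, b=Δ1−h1·(2M1+M2)/6=-164/57
seg 2: a=-4, c=M2/2=328/57, d=(M3−M2)/(6·1)=-379/114, b=Δ2−h2·(2M2+M3)/6=635/114
seg 3: a=4, c=M3/2=-481/114, d=(M4−M3)/(6·3)=481/1026, b=Δ3−h3·(2M3+M4)/6=135/19
t_q=9/2 → seg 1, τ=3/2; S=5+-164/57·τ+-335/114·τ²+991/1026·τ³=-811/304

  seg 0: a=-4 b=677/114 c=0 d=-335/1026
  seg 1: a=5 b=-164/57 c=-335/114 d=991/1026
  seg 2: a=-4 b=635/114 c=328/57 d=-379/114
  seg 3: a=4 b=135/19 c=-481/114 d=481/1026
S(9/2) = -811/304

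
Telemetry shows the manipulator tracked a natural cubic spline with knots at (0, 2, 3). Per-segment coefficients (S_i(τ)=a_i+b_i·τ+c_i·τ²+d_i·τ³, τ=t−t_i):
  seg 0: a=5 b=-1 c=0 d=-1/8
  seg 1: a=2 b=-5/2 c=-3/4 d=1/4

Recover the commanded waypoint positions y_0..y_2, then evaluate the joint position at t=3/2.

y_0=5 y_1=2 y_2=-1
S(3/2) = 197/64

y_0 = S_0(0) = a_0 = 5
y_1 = S_1(0) = a_1 = 2
y_2 = S_1(1) = -1
t_q=3/2 is in segment 0 (τ=3/2); S_0(τ)=197/64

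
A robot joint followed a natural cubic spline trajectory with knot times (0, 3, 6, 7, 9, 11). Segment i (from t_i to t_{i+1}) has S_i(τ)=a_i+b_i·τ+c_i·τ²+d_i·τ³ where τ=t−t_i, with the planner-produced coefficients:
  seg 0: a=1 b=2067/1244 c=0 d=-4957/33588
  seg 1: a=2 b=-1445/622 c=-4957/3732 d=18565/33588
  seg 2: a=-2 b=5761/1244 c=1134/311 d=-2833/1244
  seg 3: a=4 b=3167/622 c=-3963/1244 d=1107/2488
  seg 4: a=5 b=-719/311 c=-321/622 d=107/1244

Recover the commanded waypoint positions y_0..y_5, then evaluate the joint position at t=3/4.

y_0=1 y_1=2 y_2=-2 y_3=4 y_4=5 y_5=-1
S(3/4) = 173875/79616

y_0 = S_0(0) = a_0 = 1
y_1 = S_1(0) = a_1 = 2
y_2 = S_2(0) = a_2 = -2
y_3 = S_3(0) = a_3 = 4
y_4 = S_4(0) = a_4 = 5
y_5 = S_4(2) = -1
t_q=3/4 is in segment 0 (τ=3/4); S_0(τ)=173875/79616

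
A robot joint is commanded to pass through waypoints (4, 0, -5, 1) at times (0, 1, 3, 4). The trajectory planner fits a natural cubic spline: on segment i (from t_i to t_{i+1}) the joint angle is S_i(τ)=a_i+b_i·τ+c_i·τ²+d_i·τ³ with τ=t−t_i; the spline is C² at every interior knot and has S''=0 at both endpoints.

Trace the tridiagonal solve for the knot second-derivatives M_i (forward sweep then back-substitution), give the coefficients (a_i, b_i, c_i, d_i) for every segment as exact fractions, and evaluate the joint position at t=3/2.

  seg 0: a=4 b=-15/4 c=0 d=-1/4
  seg 1: a=0 b=-9/2 c=-3/4 d=7/8
  seg 2: a=-5 b=3 c=9/2 d=-3/2
S(3/2) = -149/64

Δ: Δ0=-4, Δ1=-5/2, Δ2=6
row 1: diag=6, rhs=9; c'=1/3, d'=3/2
row 2: denom=6−2·1/3=16/3; d'=(51−2·3/2)/(16/3)=9
back: M2=9
back: M1=3/2−1/3·9=-3/2
M: M0=0, M1=-3/2, M2=9, M3=0
seg 0: a=4, c=M0/2=0, d=(M1−M0)/(6·1)=-1/4, b=Δ0−h0·(2M0+M1)/6=-15/4
seg 1: a=0, c=M1/2=-3/4, d=(M2−M1)/(6·2)=7/8, b=Δ1−h1·(2M1+M2)/6=-9/2
seg 2: a=-5, c=M2/2=9/2, d=(M3−M2)/(6·1)=-3/2, b=Δ2−h2·(2M2+M3)/6=3
t_q=3/2 → seg 1, τ=1/2; S=0+-9/2·τ+-3/4·τ²+7/8·τ³=-149/64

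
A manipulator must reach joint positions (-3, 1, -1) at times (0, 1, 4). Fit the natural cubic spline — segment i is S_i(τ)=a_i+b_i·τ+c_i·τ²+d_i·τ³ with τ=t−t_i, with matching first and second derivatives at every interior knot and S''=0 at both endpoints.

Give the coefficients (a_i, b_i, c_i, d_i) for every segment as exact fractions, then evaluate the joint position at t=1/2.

  seg 0: a=-3 b=55/12 c=0 d=-7/12
  seg 1: a=1 b=17/6 c=-7/4 d=7/36
S(1/2) = -25/32

Δ: Δ0=4, Δ1=-2/3
row 1: diag=8, rhs=-28; c'=3/8, d'=-7/2
back: M1=-7/2
M: M0=0, M1=-7/2, M2=0
seg 0: a=-3, c=M0/2=0, d=(M1−M0)/(6·1)=-7/12, b=Δ0−h0·(2M0+M1)/6=55/12
seg 1: a=1, c=M1/2=-7/4, d=(M2−M1)/(6·3)=7/36, b=Δ1−h1·(2M1+M2)/6=17/6
t_q=1/2 → seg 0, τ=1/2; S=-3+55/12·τ+0·τ²+-7/12·τ³=-25/32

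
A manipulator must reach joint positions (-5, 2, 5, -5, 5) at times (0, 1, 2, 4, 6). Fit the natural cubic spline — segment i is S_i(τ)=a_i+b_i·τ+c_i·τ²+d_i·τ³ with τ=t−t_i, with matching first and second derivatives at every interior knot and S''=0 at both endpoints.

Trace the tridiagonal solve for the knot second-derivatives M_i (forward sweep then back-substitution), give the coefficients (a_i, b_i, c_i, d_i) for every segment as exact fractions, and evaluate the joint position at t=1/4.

  seg 0: a=-5 b=317/42 c=0 d=-23/42
  seg 1: a=2 b=124/21 c=-23/14 d=-53/42
  seg 2: a=5 b=-7/6 c=-38/7 d=295/168
  seg 3: a=-5 b=-38/21 c=143/28 d=-143/168
S(1/4) = -2797/896

Δ: Δ0=7, Δ1=3, Δ2=-5, Δ3=5
row 1: diag=4, rhs=-24; c'=1/4, d'=-6
row 2: denom=6−1·1/4=23/4; d'=(-48−1·-6)/(23/4)=-168/23
row 3: denom=8−2·8/23=168/23; d'=(60−2·-168/23)/(168/23)=143/14
back: M3=143/14
back: M2=-168/23−8/23·143/14=-76/7
back: M1=-6−1/4·-76/7=-23/7
M: M0=0, M1=-23/7, M2=-76/7, M3=143/14, M4=0
seg 0: a=-5, c=M0/2=0, d=(M1−M0)/(6·1)=-23/42, b=Δ0−h0·(2M0+M1)/6=317/42
seg 1: a=2, c=M1/2=-23/14, d=(M2−M1)/(6·1)=-53/42, b=Δ1−h1·(2M1+M2)/6=124/21
seg 2: a=5, c=M2/2=-38/7, d=(M3−M2)/(6·2)=295/168, b=Δ2−h2·(2M2+M3)/6=-7/6
seg 3: a=-5, c=M3/2=143/28, d=(M4−M3)/(6·2)=-143/168, b=Δ3−h3·(2M3+M4)/6=-38/21
t_q=1/4 → seg 0, τ=1/4; S=-5+317/42·τ+0·τ²+-23/42·τ³=-2797/896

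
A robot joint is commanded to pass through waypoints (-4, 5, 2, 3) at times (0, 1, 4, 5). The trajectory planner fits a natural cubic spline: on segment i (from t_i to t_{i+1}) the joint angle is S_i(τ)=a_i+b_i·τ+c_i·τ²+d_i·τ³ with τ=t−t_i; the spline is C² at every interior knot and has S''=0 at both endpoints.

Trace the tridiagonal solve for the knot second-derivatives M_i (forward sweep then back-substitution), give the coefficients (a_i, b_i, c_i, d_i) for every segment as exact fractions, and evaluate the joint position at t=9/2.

Δ: Δ0=9, Δ1=-1, Δ2=1
row 1: diag=8, rhs=-60; c'=3/8, d'=-15/2
row 2: denom=8−3·3/8=55/8; d'=(12−3·-15/2)/(55/8)=276/55
back: M2=276/55
back: M1=-15/2−3/8·276/55=-516/55
M: M0=0, M1=-516/55, M2=276/55, M3=0
seg 0: a=-4, c=M0/2=0, d=(M1−M0)/(6·1)=-86/55, b=Δ0−h0·(2M0+M1)/6=581/55
seg 1: a=5, c=M1/2=-258/55, d=(M2−M1)/(6·3)=4/5, b=Δ1−h1·(2M1+M2)/6=323/55
seg 2: a=2, c=M2/2=138/55, d=(M3−M2)/(6·1)=-46/55, b=Δ2−h2·(2M2+M3)/6=-37/55
t_q=9/2 → seg 2, τ=1/2; S=2+-37/55·τ+138/55·τ²+-46/55·τ³=481/220

  seg 0: a=-4 b=581/55 c=0 d=-86/55
  seg 1: a=5 b=323/55 c=-258/55 d=4/5
  seg 2: a=2 b=-37/55 c=138/55 d=-46/55
S(9/2) = 481/220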